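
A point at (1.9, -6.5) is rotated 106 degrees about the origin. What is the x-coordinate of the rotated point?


x' = x*cos(theta) - y*sin(theta)
cos(106 deg) = -0.2756, sin(106 deg) = 0.9613
x' = 1.9 * -0.2756 - -6.5 * 0.9613
= -0.5237 - -6.2482
= 5.7245


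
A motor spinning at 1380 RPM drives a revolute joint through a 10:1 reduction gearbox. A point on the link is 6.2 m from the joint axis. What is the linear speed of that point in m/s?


omega_motor = 1380 * 2*pi/60 = 144.5133 rad/s
omega_joint = omega_motor / 10 = 14.4513 rad/s
v = omega_joint * r = 14.4513 * 6.2
= 89.5982 m/s


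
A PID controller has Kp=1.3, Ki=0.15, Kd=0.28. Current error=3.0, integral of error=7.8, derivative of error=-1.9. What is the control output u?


u = Kp*e + Ki*int(e) + Kd*de/dt
= 1.3*3.0 + 0.15*7.8 + 0.28*(-1.9)
= 3.9 + 1.17 + -0.532
= 4.538


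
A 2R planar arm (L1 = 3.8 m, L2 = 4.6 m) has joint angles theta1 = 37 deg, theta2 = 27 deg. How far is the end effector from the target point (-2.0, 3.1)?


End effector via forward kinematics:
x = L1*cos(t1) + L2*cos(t1+t2) = 5.0513
y = L1*sin(t1) + L2*sin(t1+t2) = 6.4213
Distance to target:
d = sqrt((-2.0 - 5.0513)^2 + (3.1 - 6.4213)^2)
= sqrt(49.7211 + 11.0314)
= 7.7944 m


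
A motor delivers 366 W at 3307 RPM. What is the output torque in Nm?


omega = 3307 * 2*pi/60 = 346.3082 rad/s
tau = P / omega = 366 / 346.3082
= 1.0569 Nm


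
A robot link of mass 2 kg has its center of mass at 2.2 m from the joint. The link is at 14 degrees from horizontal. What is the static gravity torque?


tau = m*g*L*cos(angle)
= 2 * 9.81 * 2.2 * cos(14 deg)
= 2 * 9.81 * 2.2 * 0.9703
= 41.8818 Nm


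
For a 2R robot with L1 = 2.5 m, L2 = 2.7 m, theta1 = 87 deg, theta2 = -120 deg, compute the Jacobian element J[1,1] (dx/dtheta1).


J[1,1] = -L1*sin(t1) - L2*sin(t1+t2)
= -2.5*sin(87) - 2.7*sin(-33)
= -1.026


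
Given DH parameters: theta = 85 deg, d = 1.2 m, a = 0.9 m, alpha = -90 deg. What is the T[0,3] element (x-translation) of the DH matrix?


T[0,3] = a * cos(theta)
= 0.9 * cos(85 deg)
= 0.9 * 0.0872
= 0.0784


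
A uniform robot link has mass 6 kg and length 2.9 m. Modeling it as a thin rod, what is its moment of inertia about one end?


I = (1/3) * m * L^2
= (1/3) * 6 * 2.9^2
= 0.333333 * 6 * 8.41
= 16.82 kg*m^2


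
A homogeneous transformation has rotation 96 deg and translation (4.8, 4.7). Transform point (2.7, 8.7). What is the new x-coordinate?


x' = cos(theta)*px - sin(theta)*py + tx
= -0.1045*2.7 - 0.9945*8.7 + 4.8
= -4.1346


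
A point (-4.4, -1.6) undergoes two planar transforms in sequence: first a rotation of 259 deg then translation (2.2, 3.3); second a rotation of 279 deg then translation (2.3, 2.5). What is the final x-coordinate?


After transform 1:
x1 = cos(259)*-4.4 - sin(259)*-1.6 + 2.2 = 1.469
y1 = sin(259)*-4.4 + cos(259)*-1.6 + 3.3 = 7.9245
After transform 2:
x2 = cos(279)*1.469 - sin(279)*7.9245 + 2.3
= 10.3567


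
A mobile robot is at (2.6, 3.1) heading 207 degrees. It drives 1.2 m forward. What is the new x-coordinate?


x_new = x0 + d*cos(theta)
= 2.6 + 1.2*cos(207)
= 2.6 + -1.0692
= 1.5308


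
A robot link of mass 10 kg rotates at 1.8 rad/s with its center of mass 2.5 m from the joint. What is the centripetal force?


F = m * omega^2 * r
= 10 * 1.8^2 * 2.5
= 10 * 3.24 * 2.5
= 81.0 N


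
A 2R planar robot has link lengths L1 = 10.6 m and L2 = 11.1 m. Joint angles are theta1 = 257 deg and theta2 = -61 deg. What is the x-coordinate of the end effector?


Convert angles to radians: theta1 = 4.4855, theta2 = -1.0647
x = L1*cos(theta1) + L2*cos(theta1+theta2)
x = -2.3845 + -10.67
x = -13.0545


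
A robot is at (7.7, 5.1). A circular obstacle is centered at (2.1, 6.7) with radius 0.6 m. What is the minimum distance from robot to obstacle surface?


center_dist = sqrt((7.7-2.1)^2 + (5.1-6.7)^2)
= sqrt(31.36 + 2.56)
= 5.8241
min_dist = center_dist - radius = 5.8241 - 0.6 = 5.2241 m


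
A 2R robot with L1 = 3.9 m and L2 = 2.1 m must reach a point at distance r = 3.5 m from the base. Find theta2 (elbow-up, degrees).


cos(theta2) = (r^2 - L1^2 - L2^2) / (2*L1*L2)
cos(theta2) = (12.25 - 15.21 - 4.41) / 16.38
cos(theta2) = -0.449939
theta2 = 116.7398 degrees


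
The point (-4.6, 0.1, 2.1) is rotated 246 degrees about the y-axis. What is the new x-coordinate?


Rotation about y-axis: x' = x*cos(theta) + z*sin(theta)
= -4.6 * -0.4067 + 2.1 * -0.9135
= -0.0475


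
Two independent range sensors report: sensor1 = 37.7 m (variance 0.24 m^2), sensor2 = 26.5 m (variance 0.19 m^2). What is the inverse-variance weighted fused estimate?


w1 = (1/var1) / (1/var1 + 1/var2)
   = 4.1667 / (4.1667 + 5.2632) = 0.4419
w2 = 1 - w1 = 0.5581
fused = w1*s1 + w2*s2 = 16.6581 + 14.7907
= 31.4488 m


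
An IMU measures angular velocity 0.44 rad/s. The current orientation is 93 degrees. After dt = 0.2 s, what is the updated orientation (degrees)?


delta_theta = w * dt = 0.44 * 0.2 = 0.088 rad
= 5.042 deg
theta_new = 93 + 5.042 = 98.042 deg


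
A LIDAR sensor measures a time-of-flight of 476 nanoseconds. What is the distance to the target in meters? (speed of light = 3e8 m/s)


tof = 476 ns = 4.76e-07 s
dist = c * tof / 2
= 3e8 * 4.76e-07 / 2
= 71.4 m


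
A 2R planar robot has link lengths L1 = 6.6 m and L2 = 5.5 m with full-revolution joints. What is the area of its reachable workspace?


r_max = L1 + L2 = 12.1 m
r_min = |L1 - L2| = 1.1 m
Area = pi*(r_max^2 - r_min^2)
= pi*(146.41 - 1.21)
= pi * 145.2
= 456.1593 m^2


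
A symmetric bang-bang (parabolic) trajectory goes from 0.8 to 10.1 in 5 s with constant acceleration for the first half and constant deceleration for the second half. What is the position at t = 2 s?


Symmetric rest-to-rest: each phase covers (pf-p0)/2 in time T/2. 0.5*a*(T/2)^2 = (pf-p0)/2 => a = 4*(pf-p0)/T^2
a = 4*(10.1-0.8)/5^2 = 1.488
t = 2 is in the acceleration phase (t <= T/2).
p = p0 + 0.5*a*t^2 = 0.8 + 0.5*1.488*2^2
= 3.776


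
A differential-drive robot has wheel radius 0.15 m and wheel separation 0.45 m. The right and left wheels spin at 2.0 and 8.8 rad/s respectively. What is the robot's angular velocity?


vR = r*wR = 0.15*2.0 = 0.3 m/s
vL = r*wL = 0.15*8.8 = 1.32 m/s
v = (vR+vL)/2 = 0.81 m/s
omega = (vR-vL)/L = -2.2667 rad/s
angular velocity = -2.2667 rad/s


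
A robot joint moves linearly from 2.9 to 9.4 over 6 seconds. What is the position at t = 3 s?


s = t/T = 3/6 = 0.5
p(t) = p0 + (pf-p0)*s
= 2.9 + (9.4 - 2.9) * 0.5
= 6.15


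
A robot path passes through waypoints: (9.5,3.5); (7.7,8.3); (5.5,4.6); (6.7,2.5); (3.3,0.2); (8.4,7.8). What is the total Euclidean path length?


Segment lengths:
  seg1 = sqrt((-1.8)^2 + (4.8)^2) = 5.1264
  seg2 = sqrt((-2.2)^2 + (-3.7)^2) = 4.3046
  seg3 = sqrt((1.2)^2 + (-2.1)^2) = 2.4187
  seg4 = sqrt((-3.4)^2 + (-2.3)^2) = 4.1049
  seg5 = sqrt((5.1)^2 + (7.6)^2) = 9.1526
Total = 25.1072


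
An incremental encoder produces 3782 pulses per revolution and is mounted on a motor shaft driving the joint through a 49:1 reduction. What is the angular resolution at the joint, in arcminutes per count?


counts per rev = 3782
effective counts at joint = 3782 * 49 = 185318
resolution = 360*60 / 185318
= 0.1166 arcmin/count


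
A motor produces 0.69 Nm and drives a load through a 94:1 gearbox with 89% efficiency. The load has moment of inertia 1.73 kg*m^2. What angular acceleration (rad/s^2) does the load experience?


tau_out = tau_motor * N * eta
= 0.69 * 94 * 0.89 = 57.7254 Nm
alpha = tau_out / I = 57.7254 / 1.73
= 33.3673 rad/s^2


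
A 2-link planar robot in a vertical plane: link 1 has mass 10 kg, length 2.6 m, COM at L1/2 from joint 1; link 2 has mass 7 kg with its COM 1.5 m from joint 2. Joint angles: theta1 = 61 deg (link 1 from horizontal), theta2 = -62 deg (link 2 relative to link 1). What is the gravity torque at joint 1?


Horizontal distance from joint 1 to link-1 COM:
  x_c1 = (L1/2)*cos(t1) = 1.3 * 0.4848 = 0.6303 m
Horizontal distance from joint 1 to link-2 COM:
  x_c2 = L1*cos(t1) + Lc2*cos(t1+t2)
       = 2.6*0.4848 + 1.5*0.9998 = 2.7603 m
tau1 = m1*g*x_c1 + m2*g*x_c2
     = 10*9.81*0.6303 + 7*9.81*2.7603
     = 61.8278 + 189.5482
     = 251.376 Nm


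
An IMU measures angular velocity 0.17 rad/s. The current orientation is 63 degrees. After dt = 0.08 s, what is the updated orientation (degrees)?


delta_theta = w * dt = 0.17 * 0.08 = 0.0136 rad
= 0.7792 deg
theta_new = 63 + 0.7792 = 63.7792 deg


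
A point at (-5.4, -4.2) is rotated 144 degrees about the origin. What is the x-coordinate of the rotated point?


x' = x*cos(theta) - y*sin(theta)
cos(144 deg) = -0.809, sin(144 deg) = 0.5878
x' = -5.4 * -0.809 - -4.2 * 0.5878
= 4.3687 - -2.4687
= 6.8374


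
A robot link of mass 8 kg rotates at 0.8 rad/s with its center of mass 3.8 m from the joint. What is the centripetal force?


F = m * omega^2 * r
= 8 * 0.8^2 * 3.8
= 8 * 0.64 * 3.8
= 19.456 N


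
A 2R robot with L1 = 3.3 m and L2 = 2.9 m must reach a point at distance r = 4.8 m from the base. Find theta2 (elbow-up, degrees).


cos(theta2) = (r^2 - L1^2 - L2^2) / (2*L1*L2)
cos(theta2) = (23.04 - 10.89 - 8.41) / 19.14
cos(theta2) = 0.195402
theta2 = 78.7318 degrees


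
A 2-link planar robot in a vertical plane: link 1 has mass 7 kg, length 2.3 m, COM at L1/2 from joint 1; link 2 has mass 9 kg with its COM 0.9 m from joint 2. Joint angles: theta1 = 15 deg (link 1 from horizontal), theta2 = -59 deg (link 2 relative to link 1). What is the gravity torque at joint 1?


Horizontal distance from joint 1 to link-1 COM:
  x_c1 = (L1/2)*cos(t1) = 1.15 * 0.9659 = 1.1108 m
Horizontal distance from joint 1 to link-2 COM:
  x_c2 = L1*cos(t1) + Lc2*cos(t1+t2)
       = 2.3*0.9659 + 0.9*0.7193 = 2.869 m
tau1 = m1*g*x_c1 + m2*g*x_c2
     = 7*9.81*1.1108 + 9*9.81*2.869
     = 76.2796 + 253.3071
     = 329.5868 Nm


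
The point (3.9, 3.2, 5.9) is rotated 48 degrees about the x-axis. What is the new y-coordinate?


Rotation about x-axis: y' = y*cos(theta) - z*sin(theta)
= 3.2 * 0.6691 - 5.9 * 0.7431
= -2.2433


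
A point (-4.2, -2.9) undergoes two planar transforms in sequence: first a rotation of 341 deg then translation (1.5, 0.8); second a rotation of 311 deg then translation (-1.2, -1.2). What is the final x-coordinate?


After transform 1:
x1 = cos(341)*-4.2 - sin(341)*-2.9 + 1.5 = -3.4153
y1 = sin(341)*-4.2 + cos(341)*-2.9 + 0.8 = -0.5746
After transform 2:
x2 = cos(311)*-3.4153 - sin(311)*-0.5746 + -1.2
= -3.8743


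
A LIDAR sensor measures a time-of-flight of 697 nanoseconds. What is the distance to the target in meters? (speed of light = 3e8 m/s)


tof = 697 ns = 6.97e-07 s
dist = c * tof / 2
= 3e8 * 6.97e-07 / 2
= 104.55 m


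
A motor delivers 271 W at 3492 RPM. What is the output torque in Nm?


omega = 3492 * 2*pi/60 = 365.6814 rad/s
tau = P / omega = 271 / 365.6814
= 0.7411 Nm


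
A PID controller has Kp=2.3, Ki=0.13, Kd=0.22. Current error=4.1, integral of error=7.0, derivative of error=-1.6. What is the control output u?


u = Kp*e + Ki*int(e) + Kd*de/dt
= 2.3*4.1 + 0.13*7.0 + 0.22*(-1.6)
= 9.43 + 0.91 + -0.352
= 9.988


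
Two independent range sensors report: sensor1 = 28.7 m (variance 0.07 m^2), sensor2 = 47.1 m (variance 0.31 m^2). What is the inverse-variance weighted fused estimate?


w1 = (1/var1) / (1/var1 + 1/var2)
   = 14.2857 / (14.2857 + 3.2258) = 0.8158
w2 = 1 - w1 = 0.1842
fused = w1*s1 + w2*s2 = 23.4132 + 8.6763
= 32.0895 m


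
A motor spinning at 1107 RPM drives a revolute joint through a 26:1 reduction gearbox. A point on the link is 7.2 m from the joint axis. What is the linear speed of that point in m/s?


omega_motor = 1107 * 2*pi/60 = 115.9248 rad/s
omega_joint = omega_motor / 26 = 4.4586 rad/s
v = omega_joint * r = 4.4586 * 7.2
= 32.1022 m/s


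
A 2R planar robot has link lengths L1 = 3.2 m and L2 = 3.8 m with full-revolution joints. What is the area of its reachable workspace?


r_max = L1 + L2 = 7.0 m
r_min = |L1 - L2| = 0.6 m
Area = pi*(r_max^2 - r_min^2)
= pi*(49.0 - 0.36)
= pi * 48.64
= 152.8071 m^2


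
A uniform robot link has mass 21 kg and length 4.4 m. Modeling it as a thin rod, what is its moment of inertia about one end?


I = (1/3) * m * L^2
= (1/3) * 21 * 4.4^2
= 0.333333 * 21 * 19.36
= 135.52 kg*m^2


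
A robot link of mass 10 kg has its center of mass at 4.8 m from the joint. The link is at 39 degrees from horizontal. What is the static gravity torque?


tau = m*g*L*cos(angle)
= 10 * 9.81 * 4.8 * cos(39 deg)
= 10 * 9.81 * 4.8 * 0.7771
= 365.9425 Nm


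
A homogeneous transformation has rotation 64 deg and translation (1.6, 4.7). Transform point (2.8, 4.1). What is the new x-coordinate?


x' = cos(theta)*px - sin(theta)*py + tx
= 0.4384*2.8 - 0.8988*4.1 + 1.6
= -0.8576


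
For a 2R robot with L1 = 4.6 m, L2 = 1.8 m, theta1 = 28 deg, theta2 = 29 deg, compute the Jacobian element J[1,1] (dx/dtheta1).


J[1,1] = -L1*sin(t1) - L2*sin(t1+t2)
= -4.6*sin(28) - 1.8*sin(57)
= -3.6692


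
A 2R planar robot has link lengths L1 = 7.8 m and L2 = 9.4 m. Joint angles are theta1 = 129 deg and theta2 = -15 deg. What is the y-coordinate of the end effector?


Convert angles to radians: theta1 = 2.2515, theta2 = -0.2618
y = L1*sin(theta1) + L2*sin(theta1+theta2)
y = 6.0617 + 8.5873
y = 14.6491


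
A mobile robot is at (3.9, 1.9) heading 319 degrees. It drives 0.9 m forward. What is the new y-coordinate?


y_new = y0 + d*sin(theta)
= 1.9 + 0.9*sin(319)
= 1.9 + -0.5905
= 1.3095


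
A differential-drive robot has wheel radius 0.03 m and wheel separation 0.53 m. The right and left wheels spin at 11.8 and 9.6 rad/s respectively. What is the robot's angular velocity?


vR = r*wR = 0.03*11.8 = 0.354 m/s
vL = r*wL = 0.03*9.6 = 0.288 m/s
v = (vR+vL)/2 = 0.321 m/s
omega = (vR-vL)/L = 0.1245 rad/s
angular velocity = 0.1245 rad/s


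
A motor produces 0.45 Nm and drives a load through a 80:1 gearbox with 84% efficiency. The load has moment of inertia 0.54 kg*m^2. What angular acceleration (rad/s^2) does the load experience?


tau_out = tau_motor * N * eta
= 0.45 * 80 * 0.84 = 30.24 Nm
alpha = tau_out / I = 30.24 / 0.54
= 56.0 rad/s^2


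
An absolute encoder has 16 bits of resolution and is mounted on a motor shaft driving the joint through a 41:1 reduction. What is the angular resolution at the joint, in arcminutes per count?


counts = 2^16 = 65536
effective counts at joint = 65536 * 41 = 2686976
resolution = 360*60 / 2686976
= 0.008 arcmin/count


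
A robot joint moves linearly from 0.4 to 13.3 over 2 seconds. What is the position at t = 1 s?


s = t/T = 1/2 = 0.5
p(t) = p0 + (pf-p0)*s
= 0.4 + (13.3 - 0.4) * 0.5
= 6.85


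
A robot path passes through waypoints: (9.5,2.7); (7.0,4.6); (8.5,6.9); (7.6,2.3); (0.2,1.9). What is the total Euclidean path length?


Segment lengths:
  seg1 = sqrt((-2.5)^2 + (1.9)^2) = 3.1401
  seg2 = sqrt((1.5)^2 + (2.3)^2) = 2.7459
  seg3 = sqrt((-0.9)^2 + (-4.6)^2) = 4.6872
  seg4 = sqrt((-7.4)^2 + (-0.4)^2) = 7.4108
Total = 17.984


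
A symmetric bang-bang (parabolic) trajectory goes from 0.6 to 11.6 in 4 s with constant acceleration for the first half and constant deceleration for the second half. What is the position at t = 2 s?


Symmetric rest-to-rest: each phase covers (pf-p0)/2 in time T/2. 0.5*a*(T/2)^2 = (pf-p0)/2 => a = 4*(pf-p0)/T^2
a = 4*(11.6-0.6)/4^2 = 2.75
t = 2 is in the acceleration phase (t <= T/2).
p = p0 + 0.5*a*t^2 = 0.6 + 0.5*2.75*2^2
= 6.1


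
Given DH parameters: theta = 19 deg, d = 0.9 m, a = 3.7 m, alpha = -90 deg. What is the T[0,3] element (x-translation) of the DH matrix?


T[0,3] = a * cos(theta)
= 3.7 * cos(19 deg)
= 3.7 * 0.9455
= 3.4984


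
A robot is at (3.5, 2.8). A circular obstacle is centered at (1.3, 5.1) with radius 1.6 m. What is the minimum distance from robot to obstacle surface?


center_dist = sqrt((3.5-1.3)^2 + (2.8-5.1)^2)
= sqrt(4.84 + 5.29)
= 3.1828
min_dist = center_dist - radius = 3.1828 - 1.6 = 1.5828 m


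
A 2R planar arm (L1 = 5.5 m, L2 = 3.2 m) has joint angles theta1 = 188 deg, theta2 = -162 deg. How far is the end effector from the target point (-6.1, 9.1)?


End effector via forward kinematics:
x = L1*cos(t1) + L2*cos(t1+t2) = -2.5703
y = L1*sin(t1) + L2*sin(t1+t2) = 0.6373
Distance to target:
d = sqrt((-6.1 - -2.5703)^2 + (9.1 - 0.6373)^2)
= sqrt(12.4585 + 71.6167)
= 9.1693 m


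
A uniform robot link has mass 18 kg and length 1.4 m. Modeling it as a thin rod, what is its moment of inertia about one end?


I = (1/3) * m * L^2
= (1/3) * 18 * 1.4^2
= 0.333333 * 18 * 1.96
= 11.76 kg*m^2


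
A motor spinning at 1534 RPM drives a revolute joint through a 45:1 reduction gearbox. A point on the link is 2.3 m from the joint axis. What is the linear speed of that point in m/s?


omega_motor = 1534 * 2*pi/60 = 160.6401 rad/s
omega_joint = omega_motor / 45 = 3.5698 rad/s
v = omega_joint * r = 3.5698 * 2.3
= 8.2105 m/s


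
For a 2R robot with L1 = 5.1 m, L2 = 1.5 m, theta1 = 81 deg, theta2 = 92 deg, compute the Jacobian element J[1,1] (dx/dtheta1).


J[1,1] = -L1*sin(t1) - L2*sin(t1+t2)
= -5.1*sin(81) - 1.5*sin(173)
= -5.22


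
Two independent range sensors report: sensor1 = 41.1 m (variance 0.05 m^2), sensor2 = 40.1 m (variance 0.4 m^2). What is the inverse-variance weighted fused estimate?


w1 = (1/var1) / (1/var1 + 1/var2)
   = 20.0 / (20.0 + 2.5) = 0.8889
w2 = 1 - w1 = 0.1111
fused = w1*s1 + w2*s2 = 36.5333 + 4.4556
= 40.9889 m


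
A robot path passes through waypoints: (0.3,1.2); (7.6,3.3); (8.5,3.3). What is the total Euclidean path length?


Segment lengths:
  seg1 = sqrt((7.3)^2 + (2.1)^2) = 7.5961
  seg2 = sqrt((0.9)^2 + (0.0)^2) = 0.9
Total = 8.4961


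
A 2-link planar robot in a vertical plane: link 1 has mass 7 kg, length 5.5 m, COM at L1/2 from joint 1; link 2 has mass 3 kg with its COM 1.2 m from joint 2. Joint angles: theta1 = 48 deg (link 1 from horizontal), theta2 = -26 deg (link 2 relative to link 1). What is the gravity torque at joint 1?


Horizontal distance from joint 1 to link-1 COM:
  x_c1 = (L1/2)*cos(t1) = 2.75 * 0.6691 = 1.8401 m
Horizontal distance from joint 1 to link-2 COM:
  x_c2 = L1*cos(t1) + Lc2*cos(t1+t2)
       = 5.5*0.6691 + 1.2*0.9272 = 4.7928 m
tau1 = m1*g*x_c1 + m2*g*x_c2
     = 7*9.81*1.8401 + 3*9.81*4.7928
     = 126.3603 + 141.0533
     = 267.4135 Nm


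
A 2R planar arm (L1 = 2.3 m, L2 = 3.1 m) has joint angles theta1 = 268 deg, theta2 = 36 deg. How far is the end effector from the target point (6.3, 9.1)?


End effector via forward kinematics:
x = L1*cos(t1) + L2*cos(t1+t2) = 1.6532
y = L1*sin(t1) + L2*sin(t1+t2) = -4.8686
Distance to target:
d = sqrt((6.3 - 1.6532)^2 + (9.1 - -4.8686)^2)
= sqrt(21.5925 + 195.1222)
= 14.7212 m


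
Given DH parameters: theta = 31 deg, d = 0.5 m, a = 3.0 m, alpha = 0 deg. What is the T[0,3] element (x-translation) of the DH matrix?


T[0,3] = a * cos(theta)
= 3.0 * cos(31 deg)
= 3.0 * 0.8572
= 2.5715


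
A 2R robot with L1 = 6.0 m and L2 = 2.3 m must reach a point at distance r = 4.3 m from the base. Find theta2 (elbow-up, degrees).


cos(theta2) = (r^2 - L1^2 - L2^2) / (2*L1*L2)
cos(theta2) = (18.49 - 36.0 - 5.29) / 27.6
cos(theta2) = -0.826087
theta2 = 145.6988 degrees


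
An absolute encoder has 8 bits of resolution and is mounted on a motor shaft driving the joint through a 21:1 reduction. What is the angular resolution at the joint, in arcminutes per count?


counts = 2^8 = 256
effective counts at joint = 256 * 21 = 5376
resolution = 360*60 / 5376
= 4.0179 arcmin/count


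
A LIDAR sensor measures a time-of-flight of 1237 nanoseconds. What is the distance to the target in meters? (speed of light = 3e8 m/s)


tof = 1237 ns = 1.237e-06 s
dist = c * tof / 2
= 3e8 * 1.237e-06 / 2
= 185.55 m


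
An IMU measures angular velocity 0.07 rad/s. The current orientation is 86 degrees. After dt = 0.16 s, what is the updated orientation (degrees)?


delta_theta = w * dt = 0.07 * 0.16 = 0.0112 rad
= 0.6417 deg
theta_new = 86 + 0.6417 = 86.6417 deg


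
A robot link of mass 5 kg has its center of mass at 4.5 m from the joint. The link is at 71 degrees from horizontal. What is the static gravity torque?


tau = m*g*L*cos(angle)
= 5 * 9.81 * 4.5 * cos(71 deg)
= 5 * 9.81 * 4.5 * 0.3256
= 71.861 Nm


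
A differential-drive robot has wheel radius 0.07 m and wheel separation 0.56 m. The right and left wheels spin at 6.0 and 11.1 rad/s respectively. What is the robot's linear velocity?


vR = r*wR = 0.07*6.0 = 0.42 m/s
vL = r*wL = 0.07*11.1 = 0.777 m/s
v = (vR+vL)/2 = 0.5985 m/s
omega = (vR-vL)/L = -0.6375 rad/s
linear velocity = 0.5985 m/s


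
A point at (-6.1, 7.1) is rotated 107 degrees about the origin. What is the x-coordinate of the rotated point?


x' = x*cos(theta) - y*sin(theta)
cos(107 deg) = -0.2924, sin(107 deg) = 0.9563
x' = -6.1 * -0.2924 - 7.1 * 0.9563
= 1.7835 - 6.7898
= -5.0063


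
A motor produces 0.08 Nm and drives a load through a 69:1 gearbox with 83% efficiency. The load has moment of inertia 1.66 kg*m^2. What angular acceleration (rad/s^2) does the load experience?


tau_out = tau_motor * N * eta
= 0.08 * 69 * 0.83 = 4.5816 Nm
alpha = tau_out / I = 4.5816 / 1.66
= 2.76 rad/s^2


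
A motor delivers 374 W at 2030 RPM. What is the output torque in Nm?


omega = 2030 * 2*pi/60 = 212.5811 rad/s
tau = P / omega = 374 / 212.5811
= 1.7593 Nm


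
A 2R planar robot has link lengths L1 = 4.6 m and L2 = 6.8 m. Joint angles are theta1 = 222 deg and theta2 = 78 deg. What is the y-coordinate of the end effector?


Convert angles to radians: theta1 = 3.8746, theta2 = 1.3614
y = L1*sin(theta1) + L2*sin(theta1+theta2)
y = -3.078 + -5.889
y = -8.967


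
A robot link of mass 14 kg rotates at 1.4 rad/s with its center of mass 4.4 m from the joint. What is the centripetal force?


F = m * omega^2 * r
= 14 * 1.4^2 * 4.4
= 14 * 1.96 * 4.4
= 120.736 N


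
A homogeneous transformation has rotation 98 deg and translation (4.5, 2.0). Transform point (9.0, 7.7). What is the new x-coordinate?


x' = cos(theta)*px - sin(theta)*py + tx
= -0.1392*9.0 - 0.9903*7.7 + 4.5
= -4.3776


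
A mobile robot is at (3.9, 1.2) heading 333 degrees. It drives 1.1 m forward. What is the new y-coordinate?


y_new = y0 + d*sin(theta)
= 1.2 + 1.1*sin(333)
= 1.2 + -0.4994
= 0.7006


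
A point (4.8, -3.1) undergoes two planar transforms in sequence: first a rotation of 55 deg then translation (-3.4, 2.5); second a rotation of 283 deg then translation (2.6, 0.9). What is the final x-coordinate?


After transform 1:
x1 = cos(55)*4.8 - sin(55)*-3.1 + -3.4 = 1.8925
y1 = sin(55)*4.8 + cos(55)*-3.1 + 2.5 = 4.6538
After transform 2:
x2 = cos(283)*1.8925 - sin(283)*4.6538 + 2.6
= 7.5603


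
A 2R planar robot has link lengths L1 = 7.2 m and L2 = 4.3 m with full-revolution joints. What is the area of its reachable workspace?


r_max = L1 + L2 = 11.5 m
r_min = |L1 - L2| = 2.9 m
Area = pi*(r_max^2 - r_min^2)
= pi*(132.25 - 8.41)
= pi * 123.84
= 389.0548 m^2


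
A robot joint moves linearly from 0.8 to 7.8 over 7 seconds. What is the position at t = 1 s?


s = t/T = 1/7 = 0.1429
p(t) = p0 + (pf-p0)*s
= 0.8 + (7.8 - 0.8) * 0.1429
= 1.8


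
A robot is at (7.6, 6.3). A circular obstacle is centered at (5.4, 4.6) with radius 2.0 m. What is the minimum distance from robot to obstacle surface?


center_dist = sqrt((7.6-5.4)^2 + (6.3-4.6)^2)
= sqrt(4.84 + 2.89)
= 2.7803
min_dist = center_dist - radius = 2.7803 - 2.0 = 0.7803 m


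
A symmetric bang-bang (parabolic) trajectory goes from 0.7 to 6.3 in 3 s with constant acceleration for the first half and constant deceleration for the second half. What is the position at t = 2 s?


Symmetric rest-to-rest: each phase covers (pf-p0)/2 in time T/2. 0.5*a*(T/2)^2 = (pf-p0)/2 => a = 4*(pf-p0)/T^2
a = 4*(6.3-0.7)/3^2 = 2.4889
t = 2 is in the deceleration phase (t > T/2).
p = pf - 0.5*a*(T-t)^2 = 6.3 - 0.5*2.4889*1^2
= 5.0556


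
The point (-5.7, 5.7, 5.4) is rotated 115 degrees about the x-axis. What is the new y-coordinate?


Rotation about x-axis: y' = y*cos(theta) - z*sin(theta)
= 5.7 * -0.4226 - 5.4 * 0.9063
= -7.303


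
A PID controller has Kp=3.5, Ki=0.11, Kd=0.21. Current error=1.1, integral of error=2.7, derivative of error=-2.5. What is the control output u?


u = Kp*e + Ki*int(e) + Kd*de/dt
= 3.5*1.1 + 0.11*2.7 + 0.21*(-2.5)
= 3.85 + 0.297 + -0.525
= 3.622


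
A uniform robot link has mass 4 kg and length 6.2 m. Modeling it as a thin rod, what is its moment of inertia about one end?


I = (1/3) * m * L^2
= (1/3) * 4 * 6.2^2
= 0.333333 * 4 * 38.44
= 51.2533 kg*m^2


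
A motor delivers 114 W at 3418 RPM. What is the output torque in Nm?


omega = 3418 * 2*pi/60 = 357.9321 rad/s
tau = P / omega = 114 / 357.9321
= 0.3185 Nm


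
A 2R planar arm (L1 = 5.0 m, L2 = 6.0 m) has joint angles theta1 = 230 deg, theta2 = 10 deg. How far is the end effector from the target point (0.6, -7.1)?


End effector via forward kinematics:
x = L1*cos(t1) + L2*cos(t1+t2) = -6.2139
y = L1*sin(t1) + L2*sin(t1+t2) = -9.0264
Distance to target:
d = sqrt((0.6 - -6.2139)^2 + (-7.1 - -9.0264)^2)
= sqrt(46.4298 + 3.7109)
= 7.081 m


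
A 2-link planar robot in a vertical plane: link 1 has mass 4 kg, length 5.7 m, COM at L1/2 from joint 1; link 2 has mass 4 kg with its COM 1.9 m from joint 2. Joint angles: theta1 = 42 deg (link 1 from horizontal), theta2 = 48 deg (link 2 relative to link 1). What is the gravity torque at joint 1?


Horizontal distance from joint 1 to link-1 COM:
  x_c1 = (L1/2)*cos(t1) = 2.85 * 0.7431 = 2.118 m
Horizontal distance from joint 1 to link-2 COM:
  x_c2 = L1*cos(t1) + Lc2*cos(t1+t2)
       = 5.7*0.7431 + 1.9*0.0 = 4.2359 m
tau1 = m1*g*x_c1 + m2*g*x_c2
     = 4*9.81*2.118 + 4*9.81*4.2359
     = 83.1089 + 166.2177
     = 249.3266 Nm


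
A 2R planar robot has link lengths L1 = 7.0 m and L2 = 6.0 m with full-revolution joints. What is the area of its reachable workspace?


r_max = L1 + L2 = 13.0 m
r_min = |L1 - L2| = 1.0 m
Area = pi*(r_max^2 - r_min^2)
= pi*(169.0 - 1.0)
= pi * 168.0
= 527.7876 m^2


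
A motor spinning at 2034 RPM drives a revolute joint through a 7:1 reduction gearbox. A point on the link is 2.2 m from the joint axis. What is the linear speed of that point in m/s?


omega_motor = 2034 * 2*pi/60 = 213.0 rad/s
omega_joint = omega_motor / 7 = 30.4286 rad/s
v = omega_joint * r = 30.4286 * 2.2
= 66.9429 m/s


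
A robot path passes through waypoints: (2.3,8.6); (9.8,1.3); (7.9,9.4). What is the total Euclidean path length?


Segment lengths:
  seg1 = sqrt((7.5)^2 + (-7.3)^2) = 10.4661
  seg2 = sqrt((-1.9)^2 + (8.1)^2) = 8.3199
Total = 18.786


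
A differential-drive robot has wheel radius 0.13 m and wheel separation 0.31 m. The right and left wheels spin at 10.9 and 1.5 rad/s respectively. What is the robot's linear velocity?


vR = r*wR = 0.13*10.9 = 1.417 m/s
vL = r*wL = 0.13*1.5 = 0.195 m/s
v = (vR+vL)/2 = 0.806 m/s
omega = (vR-vL)/L = 3.9419 rad/s
linear velocity = 0.806 m/s


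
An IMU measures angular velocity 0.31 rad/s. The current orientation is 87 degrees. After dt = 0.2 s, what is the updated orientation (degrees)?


delta_theta = w * dt = 0.31 * 0.2 = 0.062 rad
= 3.5523 deg
theta_new = 87 + 3.5523 = 90.5523 deg


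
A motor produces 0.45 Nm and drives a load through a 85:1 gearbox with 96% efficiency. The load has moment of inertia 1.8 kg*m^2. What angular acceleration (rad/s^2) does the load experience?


tau_out = tau_motor * N * eta
= 0.45 * 85 * 0.96 = 36.72 Nm
alpha = tau_out / I = 36.72 / 1.8
= 20.4 rad/s^2


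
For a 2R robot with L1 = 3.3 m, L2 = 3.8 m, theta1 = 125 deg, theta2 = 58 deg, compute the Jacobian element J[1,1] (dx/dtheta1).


J[1,1] = -L1*sin(t1) - L2*sin(t1+t2)
= -3.3*sin(125) - 3.8*sin(183)
= -2.5043


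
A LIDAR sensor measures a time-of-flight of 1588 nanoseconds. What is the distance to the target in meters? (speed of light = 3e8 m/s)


tof = 1588 ns = 1.588e-06 s
dist = c * tof / 2
= 3e8 * 1.588e-06 / 2
= 238.2 m


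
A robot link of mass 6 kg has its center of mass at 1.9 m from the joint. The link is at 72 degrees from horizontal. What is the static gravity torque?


tau = m*g*L*cos(angle)
= 6 * 9.81 * 1.9 * cos(72 deg)
= 6 * 9.81 * 1.9 * 0.309
= 34.5586 Nm


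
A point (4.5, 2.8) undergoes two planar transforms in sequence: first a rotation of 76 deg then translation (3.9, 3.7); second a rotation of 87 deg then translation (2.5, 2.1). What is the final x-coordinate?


After transform 1:
x1 = cos(76)*4.5 - sin(76)*2.8 + 3.9 = 2.2718
y1 = sin(76)*4.5 + cos(76)*2.8 + 3.7 = 8.7437
After transform 2:
x2 = cos(87)*2.2718 - sin(87)*8.7437 + 2.5
= -6.1128


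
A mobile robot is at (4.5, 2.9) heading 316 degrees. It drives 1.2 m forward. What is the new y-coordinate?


y_new = y0 + d*sin(theta)
= 2.9 + 1.2*sin(316)
= 2.9 + -0.8336
= 2.0664


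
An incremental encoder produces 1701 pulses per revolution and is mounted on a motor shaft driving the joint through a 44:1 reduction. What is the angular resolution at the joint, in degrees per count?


counts per rev = 1701
effective counts at joint = 1701 * 44 = 74844
resolution = 360 / 74844
= 0.0048 deg/count


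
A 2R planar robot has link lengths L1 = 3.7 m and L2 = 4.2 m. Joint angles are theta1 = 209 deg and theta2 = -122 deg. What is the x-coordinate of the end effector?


Convert angles to radians: theta1 = 3.6477, theta2 = -2.1293
x = L1*cos(theta1) + L2*cos(theta1+theta2)
x = -3.2361 + 0.2198
x = -3.0163


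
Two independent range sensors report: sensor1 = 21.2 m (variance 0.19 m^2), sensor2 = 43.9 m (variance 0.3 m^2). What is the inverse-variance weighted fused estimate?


w1 = (1/var1) / (1/var1 + 1/var2)
   = 5.2632 / (5.2632 + 3.3333) = 0.6122
w2 = 1 - w1 = 0.3878
fused = w1*s1 + w2*s2 = 12.9796 + 17.0224
= 30.002 m


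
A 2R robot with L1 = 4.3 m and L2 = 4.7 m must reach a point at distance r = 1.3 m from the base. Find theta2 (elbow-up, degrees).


cos(theta2) = (r^2 - L1^2 - L2^2) / (2*L1*L2)
cos(theta2) = (1.69 - 18.49 - 22.09) / 40.42
cos(theta2) = -0.962147
theta2 = 164.1852 degrees


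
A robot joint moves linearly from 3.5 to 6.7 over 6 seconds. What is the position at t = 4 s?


s = t/T = 4/6 = 0.6667
p(t) = p0 + (pf-p0)*s
= 3.5 + (6.7 - 3.5) * 0.6667
= 5.6333


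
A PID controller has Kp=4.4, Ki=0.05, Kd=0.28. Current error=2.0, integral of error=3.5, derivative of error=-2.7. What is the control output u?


u = Kp*e + Ki*int(e) + Kd*de/dt
= 4.4*2.0 + 0.05*3.5 + 0.28*(-2.7)
= 8.8 + 0.175 + -0.756
= 8.219


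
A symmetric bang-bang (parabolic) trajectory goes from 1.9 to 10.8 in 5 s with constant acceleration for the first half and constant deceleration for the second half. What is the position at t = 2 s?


Symmetric rest-to-rest: each phase covers (pf-p0)/2 in time T/2. 0.5*a*(T/2)^2 = (pf-p0)/2 => a = 4*(pf-p0)/T^2
a = 4*(10.8-1.9)/5^2 = 1.424
t = 2 is in the acceleration phase (t <= T/2).
p = p0 + 0.5*a*t^2 = 1.9 + 0.5*1.424*2^2
= 4.748


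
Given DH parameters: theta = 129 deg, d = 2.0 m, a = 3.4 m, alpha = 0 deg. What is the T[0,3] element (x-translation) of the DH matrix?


T[0,3] = a * cos(theta)
= 3.4 * cos(129 deg)
= 3.4 * -0.6293
= -2.1397


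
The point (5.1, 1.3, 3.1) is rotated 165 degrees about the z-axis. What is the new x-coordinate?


Rotation about z-axis: x' = x*cos(theta) - y*sin(theta)
= 5.1 * -0.9659 - 1.3 * 0.2588
= -5.2627


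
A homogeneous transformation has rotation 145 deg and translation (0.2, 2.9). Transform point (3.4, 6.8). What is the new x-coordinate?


x' = cos(theta)*px - sin(theta)*py + tx
= -0.8192*3.4 - 0.5736*6.8 + 0.2
= -6.4854


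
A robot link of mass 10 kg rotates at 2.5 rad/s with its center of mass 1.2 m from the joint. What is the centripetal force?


F = m * omega^2 * r
= 10 * 2.5^2 * 1.2
= 10 * 6.25 * 1.2
= 75.0 N


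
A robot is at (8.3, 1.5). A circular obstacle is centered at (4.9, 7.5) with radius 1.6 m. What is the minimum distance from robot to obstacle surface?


center_dist = sqrt((8.3-4.9)^2 + (1.5-7.5)^2)
= sqrt(11.56 + 36.0)
= 6.8964
min_dist = center_dist - radius = 6.8964 - 1.6 = 5.2964 m


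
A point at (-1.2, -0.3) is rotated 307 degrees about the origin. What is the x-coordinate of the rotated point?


x' = x*cos(theta) - y*sin(theta)
cos(307 deg) = 0.6018, sin(307 deg) = -0.7986
x' = -1.2 * 0.6018 - -0.3 * -0.7986
= -0.7222 - 0.2396
= -0.9618


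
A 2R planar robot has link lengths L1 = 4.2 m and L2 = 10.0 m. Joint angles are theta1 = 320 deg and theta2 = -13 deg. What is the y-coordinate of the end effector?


Convert angles to radians: theta1 = 5.5851, theta2 = -0.2269
y = L1*sin(theta1) + L2*sin(theta1+theta2)
y = -2.6997 + -7.9864
y = -10.6861


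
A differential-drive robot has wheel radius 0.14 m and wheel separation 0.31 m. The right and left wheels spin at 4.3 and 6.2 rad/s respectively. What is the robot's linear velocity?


vR = r*wR = 0.14*4.3 = 0.602 m/s
vL = r*wL = 0.14*6.2 = 0.868 m/s
v = (vR+vL)/2 = 0.735 m/s
omega = (vR-vL)/L = -0.8581 rad/s
linear velocity = 0.735 m/s


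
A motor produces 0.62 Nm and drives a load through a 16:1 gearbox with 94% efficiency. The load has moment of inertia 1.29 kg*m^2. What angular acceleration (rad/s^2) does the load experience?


tau_out = tau_motor * N * eta
= 0.62 * 16 * 0.94 = 9.3248 Nm
alpha = tau_out / I = 9.3248 / 1.29
= 7.2285 rad/s^2


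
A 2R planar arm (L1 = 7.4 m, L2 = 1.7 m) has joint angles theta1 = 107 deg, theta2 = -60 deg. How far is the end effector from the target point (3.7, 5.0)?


End effector via forward kinematics:
x = L1*cos(t1) + L2*cos(t1+t2) = -1.0042
y = L1*sin(t1) + L2*sin(t1+t2) = 8.32
Distance to target:
d = sqrt((3.7 - -1.0042)^2 + (5.0 - 8.32)^2)
= sqrt(22.1291 + 11.0221)
= 5.7577 m


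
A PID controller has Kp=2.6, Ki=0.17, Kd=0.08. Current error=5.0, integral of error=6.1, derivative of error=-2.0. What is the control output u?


u = Kp*e + Ki*int(e) + Kd*de/dt
= 2.6*5.0 + 0.17*6.1 + 0.08*(-2.0)
= 13.0 + 1.037 + -0.16
= 13.877


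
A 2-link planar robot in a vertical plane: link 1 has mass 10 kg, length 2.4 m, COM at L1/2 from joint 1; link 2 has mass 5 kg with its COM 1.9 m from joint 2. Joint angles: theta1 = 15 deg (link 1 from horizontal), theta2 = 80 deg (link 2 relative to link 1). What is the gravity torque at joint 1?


Horizontal distance from joint 1 to link-1 COM:
  x_c1 = (L1/2)*cos(t1) = 1.2 * 0.9659 = 1.1591 m
Horizontal distance from joint 1 to link-2 COM:
  x_c2 = L1*cos(t1) + Lc2*cos(t1+t2)
       = 2.4*0.9659 + 1.9*-0.0872 = 2.1526 m
tau1 = m1*g*x_c1 + m2*g*x_c2
     = 10*9.81*1.1591 + 5*9.81*2.1526
     = 113.7088 + 105.5863
     = 219.2951 Nm


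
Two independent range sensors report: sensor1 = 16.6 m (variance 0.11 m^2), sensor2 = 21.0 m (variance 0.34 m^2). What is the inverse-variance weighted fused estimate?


w1 = (1/var1) / (1/var1 + 1/var2)
   = 9.0909 / (9.0909 + 2.9412) = 0.7556
w2 = 1 - w1 = 0.2444
fused = w1*s1 + w2*s2 = 12.5422 + 5.1333
= 17.6756 m


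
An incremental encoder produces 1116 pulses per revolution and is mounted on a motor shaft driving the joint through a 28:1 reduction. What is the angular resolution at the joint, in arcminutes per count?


counts per rev = 1116
effective counts at joint = 1116 * 28 = 31248
resolution = 360*60 / 31248
= 0.6912 arcmin/count


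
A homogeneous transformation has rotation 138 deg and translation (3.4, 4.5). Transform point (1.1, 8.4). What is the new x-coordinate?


x' = cos(theta)*px - sin(theta)*py + tx
= -0.7431*1.1 - 0.6691*8.4 + 3.4
= -3.0382


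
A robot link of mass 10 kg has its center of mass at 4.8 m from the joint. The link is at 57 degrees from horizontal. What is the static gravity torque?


tau = m*g*L*cos(angle)
= 10 * 9.81 * 4.8 * cos(57 deg)
= 10 * 9.81 * 4.8 * 0.5446
= 256.4596 Nm


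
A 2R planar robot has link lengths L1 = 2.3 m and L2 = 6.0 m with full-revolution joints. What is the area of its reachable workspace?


r_max = L1 + L2 = 8.3 m
r_min = |L1 - L2| = 3.7 m
Area = pi*(r_max^2 - r_min^2)
= pi*(68.89 - 13.69)
= pi * 55.2
= 173.4159 m^2


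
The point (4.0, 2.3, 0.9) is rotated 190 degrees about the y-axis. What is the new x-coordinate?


Rotation about y-axis: x' = x*cos(theta) + z*sin(theta)
= 4.0 * -0.9848 + 0.9 * -0.1736
= -4.0955


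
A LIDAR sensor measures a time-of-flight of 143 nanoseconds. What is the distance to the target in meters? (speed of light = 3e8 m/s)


tof = 143 ns = 1.43e-07 s
dist = c * tof / 2
= 3e8 * 1.43e-07 / 2
= 21.45 m


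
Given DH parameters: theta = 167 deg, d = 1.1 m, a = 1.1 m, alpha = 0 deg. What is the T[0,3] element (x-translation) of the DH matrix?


T[0,3] = a * cos(theta)
= 1.1 * cos(167 deg)
= 1.1 * -0.9744
= -1.0718


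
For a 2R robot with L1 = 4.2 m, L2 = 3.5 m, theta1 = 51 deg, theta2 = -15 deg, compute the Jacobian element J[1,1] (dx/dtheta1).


J[1,1] = -L1*sin(t1) - L2*sin(t1+t2)
= -4.2*sin(51) - 3.5*sin(36)
= -5.3213


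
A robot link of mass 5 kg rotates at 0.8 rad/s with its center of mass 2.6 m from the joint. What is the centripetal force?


F = m * omega^2 * r
= 5 * 0.8^2 * 2.6
= 5 * 0.64 * 2.6
= 8.32 N


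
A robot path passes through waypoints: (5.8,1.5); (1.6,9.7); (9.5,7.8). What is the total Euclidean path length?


Segment lengths:
  seg1 = sqrt((-4.2)^2 + (8.2)^2) = 9.213
  seg2 = sqrt((7.9)^2 + (-1.9)^2) = 8.1253
Total = 17.3383


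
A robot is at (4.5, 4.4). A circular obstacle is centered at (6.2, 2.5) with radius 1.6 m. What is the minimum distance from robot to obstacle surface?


center_dist = sqrt((4.5-6.2)^2 + (4.4-2.5)^2)
= sqrt(2.89 + 3.61)
= 2.5495
min_dist = center_dist - radius = 2.5495 - 1.6 = 0.9495 m


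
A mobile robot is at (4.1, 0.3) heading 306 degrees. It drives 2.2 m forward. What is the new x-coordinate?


x_new = x0 + d*cos(theta)
= 4.1 + 2.2*cos(306)
= 4.1 + 1.2931
= 5.3931


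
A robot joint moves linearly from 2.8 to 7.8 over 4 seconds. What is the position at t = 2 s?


s = t/T = 2/4 = 0.5
p(t) = p0 + (pf-p0)*s
= 2.8 + (7.8 - 2.8) * 0.5
= 5.3


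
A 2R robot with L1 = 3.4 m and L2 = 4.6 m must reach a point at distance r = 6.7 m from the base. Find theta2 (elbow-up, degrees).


cos(theta2) = (r^2 - L1^2 - L2^2) / (2*L1*L2)
cos(theta2) = (44.89 - 11.56 - 21.16) / 31.28
cos(theta2) = 0.389066
theta2 = 67.1036 degrees


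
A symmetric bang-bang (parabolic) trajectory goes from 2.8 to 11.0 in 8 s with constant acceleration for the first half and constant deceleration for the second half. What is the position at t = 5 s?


Symmetric rest-to-rest: each phase covers (pf-p0)/2 in time T/2. 0.5*a*(T/2)^2 = (pf-p0)/2 => a = 4*(pf-p0)/T^2
a = 4*(11.0-2.8)/8^2 = 0.5125
t = 5 is in the deceleration phase (t > T/2).
p = pf - 0.5*a*(T-t)^2 = 11.0 - 0.5*0.5125*3^2
= 8.6937


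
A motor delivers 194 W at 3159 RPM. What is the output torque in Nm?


omega = 3159 * 2*pi/60 = 330.8097 rad/s
tau = P / omega = 194 / 330.8097
= 0.5864 Nm


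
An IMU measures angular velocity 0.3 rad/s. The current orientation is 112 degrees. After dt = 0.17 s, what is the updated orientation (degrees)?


delta_theta = w * dt = 0.3 * 0.17 = 0.051 rad
= 2.9221 deg
theta_new = 112 + 2.9221 = 114.9221 deg


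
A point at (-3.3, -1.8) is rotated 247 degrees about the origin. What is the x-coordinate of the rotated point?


x' = x*cos(theta) - y*sin(theta)
cos(247 deg) = -0.3907, sin(247 deg) = -0.9205
x' = -3.3 * -0.3907 - -1.8 * -0.9205
= 1.2894 - 1.6569
= -0.3675


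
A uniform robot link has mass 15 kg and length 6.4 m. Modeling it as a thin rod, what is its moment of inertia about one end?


I = (1/3) * m * L^2
= (1/3) * 15 * 6.4^2
= 0.333333 * 15 * 40.96
= 204.8 kg*m^2
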